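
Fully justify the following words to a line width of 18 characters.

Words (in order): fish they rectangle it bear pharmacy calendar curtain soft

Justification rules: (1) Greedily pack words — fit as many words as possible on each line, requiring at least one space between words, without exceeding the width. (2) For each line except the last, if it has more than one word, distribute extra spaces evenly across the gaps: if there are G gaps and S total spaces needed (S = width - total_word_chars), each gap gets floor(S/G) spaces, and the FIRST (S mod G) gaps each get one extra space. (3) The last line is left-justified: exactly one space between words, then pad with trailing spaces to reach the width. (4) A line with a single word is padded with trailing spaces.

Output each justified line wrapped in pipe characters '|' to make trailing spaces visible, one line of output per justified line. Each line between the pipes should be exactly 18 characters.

Answer: |fish          they|
|rectangle  it bear|
|pharmacy  calendar|
|curtain soft      |

Derivation:
Line 1: ['fish', 'they'] (min_width=9, slack=9)
Line 2: ['rectangle', 'it', 'bear'] (min_width=17, slack=1)
Line 3: ['pharmacy', 'calendar'] (min_width=17, slack=1)
Line 4: ['curtain', 'soft'] (min_width=12, slack=6)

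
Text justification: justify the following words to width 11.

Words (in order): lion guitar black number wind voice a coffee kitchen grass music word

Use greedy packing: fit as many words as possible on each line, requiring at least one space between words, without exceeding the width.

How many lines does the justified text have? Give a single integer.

Line 1: ['lion', 'guitar'] (min_width=11, slack=0)
Line 2: ['black'] (min_width=5, slack=6)
Line 3: ['number', 'wind'] (min_width=11, slack=0)
Line 4: ['voice', 'a'] (min_width=7, slack=4)
Line 5: ['coffee'] (min_width=6, slack=5)
Line 6: ['kitchen'] (min_width=7, slack=4)
Line 7: ['grass', 'music'] (min_width=11, slack=0)
Line 8: ['word'] (min_width=4, slack=7)
Total lines: 8

Answer: 8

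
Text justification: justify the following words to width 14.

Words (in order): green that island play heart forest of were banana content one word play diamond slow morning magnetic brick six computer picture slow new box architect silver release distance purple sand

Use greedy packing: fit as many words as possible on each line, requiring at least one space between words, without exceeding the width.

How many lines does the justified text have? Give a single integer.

Answer: 16

Derivation:
Line 1: ['green', 'that'] (min_width=10, slack=4)
Line 2: ['island', 'play'] (min_width=11, slack=3)
Line 3: ['heart', 'forest'] (min_width=12, slack=2)
Line 4: ['of', 'were', 'banana'] (min_width=14, slack=0)
Line 5: ['content', 'one'] (min_width=11, slack=3)
Line 6: ['word', 'play'] (min_width=9, slack=5)
Line 7: ['diamond', 'slow'] (min_width=12, slack=2)
Line 8: ['morning'] (min_width=7, slack=7)
Line 9: ['magnetic', 'brick'] (min_width=14, slack=0)
Line 10: ['six', 'computer'] (min_width=12, slack=2)
Line 11: ['picture', 'slow'] (min_width=12, slack=2)
Line 12: ['new', 'box'] (min_width=7, slack=7)
Line 13: ['architect'] (min_width=9, slack=5)
Line 14: ['silver', 'release'] (min_width=14, slack=0)
Line 15: ['distance'] (min_width=8, slack=6)
Line 16: ['purple', 'sand'] (min_width=11, slack=3)
Total lines: 16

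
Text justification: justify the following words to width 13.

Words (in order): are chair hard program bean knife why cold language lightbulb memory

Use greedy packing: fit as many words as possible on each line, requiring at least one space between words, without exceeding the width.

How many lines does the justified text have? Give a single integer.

Answer: 7

Derivation:
Line 1: ['are', 'chair'] (min_width=9, slack=4)
Line 2: ['hard', 'program'] (min_width=12, slack=1)
Line 3: ['bean', 'knife'] (min_width=10, slack=3)
Line 4: ['why', 'cold'] (min_width=8, slack=5)
Line 5: ['language'] (min_width=8, slack=5)
Line 6: ['lightbulb'] (min_width=9, slack=4)
Line 7: ['memory'] (min_width=6, slack=7)
Total lines: 7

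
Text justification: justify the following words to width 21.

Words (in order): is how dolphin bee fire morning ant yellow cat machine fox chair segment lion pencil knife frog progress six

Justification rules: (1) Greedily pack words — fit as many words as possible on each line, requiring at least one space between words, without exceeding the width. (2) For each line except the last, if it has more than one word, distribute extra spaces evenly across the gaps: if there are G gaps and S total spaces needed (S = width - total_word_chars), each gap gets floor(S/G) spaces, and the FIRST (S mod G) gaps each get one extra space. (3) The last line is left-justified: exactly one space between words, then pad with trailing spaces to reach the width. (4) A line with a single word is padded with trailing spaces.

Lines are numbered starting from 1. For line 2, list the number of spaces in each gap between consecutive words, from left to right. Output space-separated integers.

Answer: 4 3

Derivation:
Line 1: ['is', 'how', 'dolphin', 'bee'] (min_width=18, slack=3)
Line 2: ['fire', 'morning', 'ant'] (min_width=16, slack=5)
Line 3: ['yellow', 'cat', 'machine'] (min_width=18, slack=3)
Line 4: ['fox', 'chair', 'segment'] (min_width=17, slack=4)
Line 5: ['lion', 'pencil', 'knife'] (min_width=17, slack=4)
Line 6: ['frog', 'progress', 'six'] (min_width=17, slack=4)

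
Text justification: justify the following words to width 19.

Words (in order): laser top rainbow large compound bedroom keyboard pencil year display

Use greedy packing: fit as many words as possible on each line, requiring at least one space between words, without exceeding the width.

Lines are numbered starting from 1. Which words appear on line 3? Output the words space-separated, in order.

Answer: bedroom keyboard

Derivation:
Line 1: ['laser', 'top', 'rainbow'] (min_width=17, slack=2)
Line 2: ['large', 'compound'] (min_width=14, slack=5)
Line 3: ['bedroom', 'keyboard'] (min_width=16, slack=3)
Line 4: ['pencil', 'year', 'display'] (min_width=19, slack=0)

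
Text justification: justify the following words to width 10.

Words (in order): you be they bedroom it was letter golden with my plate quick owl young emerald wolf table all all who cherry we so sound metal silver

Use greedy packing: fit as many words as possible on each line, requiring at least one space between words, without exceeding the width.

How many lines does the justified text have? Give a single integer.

Answer: 17

Derivation:
Line 1: ['you', 'be'] (min_width=6, slack=4)
Line 2: ['they'] (min_width=4, slack=6)
Line 3: ['bedroom', 'it'] (min_width=10, slack=0)
Line 4: ['was', 'letter'] (min_width=10, slack=0)
Line 5: ['golden'] (min_width=6, slack=4)
Line 6: ['with', 'my'] (min_width=7, slack=3)
Line 7: ['plate'] (min_width=5, slack=5)
Line 8: ['quick', 'owl'] (min_width=9, slack=1)
Line 9: ['young'] (min_width=5, slack=5)
Line 10: ['emerald'] (min_width=7, slack=3)
Line 11: ['wolf', 'table'] (min_width=10, slack=0)
Line 12: ['all', 'all'] (min_width=7, slack=3)
Line 13: ['who', 'cherry'] (min_width=10, slack=0)
Line 14: ['we', 'so'] (min_width=5, slack=5)
Line 15: ['sound'] (min_width=5, slack=5)
Line 16: ['metal'] (min_width=5, slack=5)
Line 17: ['silver'] (min_width=6, slack=4)
Total lines: 17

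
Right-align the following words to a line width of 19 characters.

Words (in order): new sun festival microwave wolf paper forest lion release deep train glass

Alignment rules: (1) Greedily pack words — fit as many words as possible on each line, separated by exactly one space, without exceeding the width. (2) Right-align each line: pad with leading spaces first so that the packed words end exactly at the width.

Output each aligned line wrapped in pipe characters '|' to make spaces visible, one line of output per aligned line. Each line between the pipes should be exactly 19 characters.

Line 1: ['new', 'sun', 'festival'] (min_width=16, slack=3)
Line 2: ['microwave', 'wolf'] (min_width=14, slack=5)
Line 3: ['paper', 'forest', 'lion'] (min_width=17, slack=2)
Line 4: ['release', 'deep', 'train'] (min_width=18, slack=1)
Line 5: ['glass'] (min_width=5, slack=14)

Answer: |   new sun festival|
|     microwave wolf|
|  paper forest lion|
| release deep train|
|              glass|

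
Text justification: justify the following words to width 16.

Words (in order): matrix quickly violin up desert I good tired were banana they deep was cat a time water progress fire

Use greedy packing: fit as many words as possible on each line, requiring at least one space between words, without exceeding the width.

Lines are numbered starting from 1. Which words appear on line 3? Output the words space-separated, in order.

Answer: I good tired

Derivation:
Line 1: ['matrix', 'quickly'] (min_width=14, slack=2)
Line 2: ['violin', 'up', 'desert'] (min_width=16, slack=0)
Line 3: ['I', 'good', 'tired'] (min_width=12, slack=4)
Line 4: ['were', 'banana', 'they'] (min_width=16, slack=0)
Line 5: ['deep', 'was', 'cat', 'a'] (min_width=14, slack=2)
Line 6: ['time', 'water'] (min_width=10, slack=6)
Line 7: ['progress', 'fire'] (min_width=13, slack=3)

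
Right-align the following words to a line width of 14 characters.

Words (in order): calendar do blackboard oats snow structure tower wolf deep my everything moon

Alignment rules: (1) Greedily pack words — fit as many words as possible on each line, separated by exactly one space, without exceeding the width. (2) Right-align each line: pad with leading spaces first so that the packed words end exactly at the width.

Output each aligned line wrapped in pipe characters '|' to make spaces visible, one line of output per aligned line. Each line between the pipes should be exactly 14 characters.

Line 1: ['calendar', 'do'] (min_width=11, slack=3)
Line 2: ['blackboard'] (min_width=10, slack=4)
Line 3: ['oats', 'snow'] (min_width=9, slack=5)
Line 4: ['structure'] (min_width=9, slack=5)
Line 5: ['tower', 'wolf'] (min_width=10, slack=4)
Line 6: ['deep', 'my'] (min_width=7, slack=7)
Line 7: ['everything'] (min_width=10, slack=4)
Line 8: ['moon'] (min_width=4, slack=10)

Answer: |   calendar do|
|    blackboard|
|     oats snow|
|     structure|
|    tower wolf|
|       deep my|
|    everything|
|          moon|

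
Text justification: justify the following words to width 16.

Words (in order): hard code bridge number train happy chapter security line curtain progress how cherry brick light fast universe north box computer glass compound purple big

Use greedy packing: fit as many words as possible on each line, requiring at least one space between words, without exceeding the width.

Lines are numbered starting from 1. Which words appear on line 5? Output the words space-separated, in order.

Line 1: ['hard', 'code', 'bridge'] (min_width=16, slack=0)
Line 2: ['number', 'train'] (min_width=12, slack=4)
Line 3: ['happy', 'chapter'] (min_width=13, slack=3)
Line 4: ['security', 'line'] (min_width=13, slack=3)
Line 5: ['curtain', 'progress'] (min_width=16, slack=0)
Line 6: ['how', 'cherry', 'brick'] (min_width=16, slack=0)
Line 7: ['light', 'fast'] (min_width=10, slack=6)
Line 8: ['universe', 'north'] (min_width=14, slack=2)
Line 9: ['box', 'computer'] (min_width=12, slack=4)
Line 10: ['glass', 'compound'] (min_width=14, slack=2)
Line 11: ['purple', 'big'] (min_width=10, slack=6)

Answer: curtain progress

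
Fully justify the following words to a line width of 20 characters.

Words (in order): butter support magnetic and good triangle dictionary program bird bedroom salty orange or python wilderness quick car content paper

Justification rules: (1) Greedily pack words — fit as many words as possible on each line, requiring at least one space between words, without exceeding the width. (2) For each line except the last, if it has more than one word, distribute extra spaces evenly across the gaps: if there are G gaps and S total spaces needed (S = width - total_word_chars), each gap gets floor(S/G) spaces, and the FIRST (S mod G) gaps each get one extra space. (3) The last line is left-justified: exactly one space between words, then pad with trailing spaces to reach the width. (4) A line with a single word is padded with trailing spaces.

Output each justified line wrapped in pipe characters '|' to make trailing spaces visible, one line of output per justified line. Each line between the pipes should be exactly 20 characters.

Line 1: ['butter', 'support'] (min_width=14, slack=6)
Line 2: ['magnetic', 'and', 'good'] (min_width=17, slack=3)
Line 3: ['triangle', 'dictionary'] (min_width=19, slack=1)
Line 4: ['program', 'bird', 'bedroom'] (min_width=20, slack=0)
Line 5: ['salty', 'orange', 'or'] (min_width=15, slack=5)
Line 6: ['python', 'wilderness'] (min_width=17, slack=3)
Line 7: ['quick', 'car', 'content'] (min_width=17, slack=3)
Line 8: ['paper'] (min_width=5, slack=15)

Answer: |butter       support|
|magnetic   and  good|
|triangle  dictionary|
|program bird bedroom|
|salty    orange   or|
|python    wilderness|
|quick   car  content|
|paper               |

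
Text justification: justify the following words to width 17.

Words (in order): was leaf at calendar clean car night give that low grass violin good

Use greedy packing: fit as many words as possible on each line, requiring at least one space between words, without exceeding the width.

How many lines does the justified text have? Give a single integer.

Line 1: ['was', 'leaf', 'at'] (min_width=11, slack=6)
Line 2: ['calendar', 'clean'] (min_width=14, slack=3)
Line 3: ['car', 'night', 'give'] (min_width=14, slack=3)
Line 4: ['that', 'low', 'grass'] (min_width=14, slack=3)
Line 5: ['violin', 'good'] (min_width=11, slack=6)
Total lines: 5

Answer: 5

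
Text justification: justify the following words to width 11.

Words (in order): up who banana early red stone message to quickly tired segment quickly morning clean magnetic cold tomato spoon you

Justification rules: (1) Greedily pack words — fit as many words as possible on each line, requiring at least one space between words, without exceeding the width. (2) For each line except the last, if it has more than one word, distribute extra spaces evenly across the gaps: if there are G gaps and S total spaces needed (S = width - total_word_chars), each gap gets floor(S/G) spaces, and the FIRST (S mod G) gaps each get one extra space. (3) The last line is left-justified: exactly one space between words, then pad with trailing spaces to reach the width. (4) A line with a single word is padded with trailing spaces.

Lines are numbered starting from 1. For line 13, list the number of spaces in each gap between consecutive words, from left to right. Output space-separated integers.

Line 1: ['up', 'who'] (min_width=6, slack=5)
Line 2: ['banana'] (min_width=6, slack=5)
Line 3: ['early', 'red'] (min_width=9, slack=2)
Line 4: ['stone'] (min_width=5, slack=6)
Line 5: ['message', 'to'] (min_width=10, slack=1)
Line 6: ['quickly'] (min_width=7, slack=4)
Line 7: ['tired'] (min_width=5, slack=6)
Line 8: ['segment'] (min_width=7, slack=4)
Line 9: ['quickly'] (min_width=7, slack=4)
Line 10: ['morning'] (min_width=7, slack=4)
Line 11: ['clean'] (min_width=5, slack=6)
Line 12: ['magnetic'] (min_width=8, slack=3)
Line 13: ['cold', 'tomato'] (min_width=11, slack=0)
Line 14: ['spoon', 'you'] (min_width=9, slack=2)

Answer: 1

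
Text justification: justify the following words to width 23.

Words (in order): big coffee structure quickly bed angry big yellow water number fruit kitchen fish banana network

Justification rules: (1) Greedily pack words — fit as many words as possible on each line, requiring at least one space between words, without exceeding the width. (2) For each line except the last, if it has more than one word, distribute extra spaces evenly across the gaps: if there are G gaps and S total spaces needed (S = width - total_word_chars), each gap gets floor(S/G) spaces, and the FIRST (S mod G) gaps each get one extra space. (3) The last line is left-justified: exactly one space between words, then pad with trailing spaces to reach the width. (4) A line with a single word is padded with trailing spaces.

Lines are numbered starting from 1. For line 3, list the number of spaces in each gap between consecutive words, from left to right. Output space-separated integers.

Answer: 3 3

Derivation:
Line 1: ['big', 'coffee', 'structure'] (min_width=20, slack=3)
Line 2: ['quickly', 'bed', 'angry', 'big'] (min_width=21, slack=2)
Line 3: ['yellow', 'water', 'number'] (min_width=19, slack=4)
Line 4: ['fruit', 'kitchen', 'fish'] (min_width=18, slack=5)
Line 5: ['banana', 'network'] (min_width=14, slack=9)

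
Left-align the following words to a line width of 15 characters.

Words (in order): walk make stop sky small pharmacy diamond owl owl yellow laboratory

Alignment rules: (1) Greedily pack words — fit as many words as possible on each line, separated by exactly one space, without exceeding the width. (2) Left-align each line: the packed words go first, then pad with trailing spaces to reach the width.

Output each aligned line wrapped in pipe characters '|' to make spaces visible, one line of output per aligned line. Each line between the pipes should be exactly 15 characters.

Answer: |walk make stop |
|sky small      |
|pharmacy       |
|diamond owl owl|
|yellow         |
|laboratory     |

Derivation:
Line 1: ['walk', 'make', 'stop'] (min_width=14, slack=1)
Line 2: ['sky', 'small'] (min_width=9, slack=6)
Line 3: ['pharmacy'] (min_width=8, slack=7)
Line 4: ['diamond', 'owl', 'owl'] (min_width=15, slack=0)
Line 5: ['yellow'] (min_width=6, slack=9)
Line 6: ['laboratory'] (min_width=10, slack=5)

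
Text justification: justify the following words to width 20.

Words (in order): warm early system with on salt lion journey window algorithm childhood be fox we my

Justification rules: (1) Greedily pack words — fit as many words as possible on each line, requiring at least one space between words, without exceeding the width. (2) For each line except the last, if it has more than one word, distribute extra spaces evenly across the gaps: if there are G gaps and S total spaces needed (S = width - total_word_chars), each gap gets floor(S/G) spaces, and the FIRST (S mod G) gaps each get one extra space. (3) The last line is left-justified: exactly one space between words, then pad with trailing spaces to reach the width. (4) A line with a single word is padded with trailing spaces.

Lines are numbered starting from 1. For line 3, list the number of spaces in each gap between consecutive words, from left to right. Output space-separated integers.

Line 1: ['warm', 'early', 'system'] (min_width=17, slack=3)
Line 2: ['with', 'on', 'salt', 'lion'] (min_width=17, slack=3)
Line 3: ['journey', 'window'] (min_width=14, slack=6)
Line 4: ['algorithm', 'childhood'] (min_width=19, slack=1)
Line 5: ['be', 'fox', 'we', 'my'] (min_width=12, slack=8)

Answer: 7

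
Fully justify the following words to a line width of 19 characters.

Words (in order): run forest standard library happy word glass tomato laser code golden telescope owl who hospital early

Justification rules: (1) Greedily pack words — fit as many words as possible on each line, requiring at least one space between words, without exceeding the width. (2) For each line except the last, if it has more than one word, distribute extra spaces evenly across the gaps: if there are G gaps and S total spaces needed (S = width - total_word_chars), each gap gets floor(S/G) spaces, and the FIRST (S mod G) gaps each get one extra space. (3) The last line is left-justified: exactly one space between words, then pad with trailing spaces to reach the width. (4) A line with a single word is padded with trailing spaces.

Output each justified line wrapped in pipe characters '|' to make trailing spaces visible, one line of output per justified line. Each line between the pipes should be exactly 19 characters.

Line 1: ['run', 'forest', 'standard'] (min_width=19, slack=0)
Line 2: ['library', 'happy', 'word'] (min_width=18, slack=1)
Line 3: ['glass', 'tomato', 'laser'] (min_width=18, slack=1)
Line 4: ['code', 'golden'] (min_width=11, slack=8)
Line 5: ['telescope', 'owl', 'who'] (min_width=17, slack=2)
Line 6: ['hospital', 'early'] (min_width=14, slack=5)

Answer: |run forest standard|
|library  happy word|
|glass  tomato laser|
|code         golden|
|telescope  owl  who|
|hospital early     |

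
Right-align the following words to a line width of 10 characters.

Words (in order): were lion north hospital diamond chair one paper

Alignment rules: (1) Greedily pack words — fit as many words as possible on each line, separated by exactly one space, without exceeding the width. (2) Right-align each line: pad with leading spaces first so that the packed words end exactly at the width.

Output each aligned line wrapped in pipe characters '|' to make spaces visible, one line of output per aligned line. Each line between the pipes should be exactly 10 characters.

Line 1: ['were', 'lion'] (min_width=9, slack=1)
Line 2: ['north'] (min_width=5, slack=5)
Line 3: ['hospital'] (min_width=8, slack=2)
Line 4: ['diamond'] (min_width=7, slack=3)
Line 5: ['chair', 'one'] (min_width=9, slack=1)
Line 6: ['paper'] (min_width=5, slack=5)

Answer: | were lion|
|     north|
|  hospital|
|   diamond|
| chair one|
|     paper|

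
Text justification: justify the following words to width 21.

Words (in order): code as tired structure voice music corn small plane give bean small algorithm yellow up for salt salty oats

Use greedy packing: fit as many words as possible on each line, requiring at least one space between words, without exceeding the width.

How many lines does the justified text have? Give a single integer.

Line 1: ['code', 'as', 'tired'] (min_width=13, slack=8)
Line 2: ['structure', 'voice', 'music'] (min_width=21, slack=0)
Line 3: ['corn', 'small', 'plane', 'give'] (min_width=21, slack=0)
Line 4: ['bean', 'small', 'algorithm'] (min_width=20, slack=1)
Line 5: ['yellow', 'up', 'for', 'salt'] (min_width=18, slack=3)
Line 6: ['salty', 'oats'] (min_width=10, slack=11)
Total lines: 6

Answer: 6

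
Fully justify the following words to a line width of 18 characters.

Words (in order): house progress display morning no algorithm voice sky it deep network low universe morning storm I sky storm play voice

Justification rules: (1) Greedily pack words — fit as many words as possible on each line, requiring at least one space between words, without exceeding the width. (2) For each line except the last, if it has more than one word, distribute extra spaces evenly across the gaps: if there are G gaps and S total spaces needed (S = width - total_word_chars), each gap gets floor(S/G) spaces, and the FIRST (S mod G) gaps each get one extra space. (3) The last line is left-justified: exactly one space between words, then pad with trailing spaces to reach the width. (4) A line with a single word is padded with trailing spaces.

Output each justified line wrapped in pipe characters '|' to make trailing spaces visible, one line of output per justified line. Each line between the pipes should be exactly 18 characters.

Answer: |house     progress|
|display morning no|
|algorithm    voice|
|sky     it    deep|
|network        low|
|universe   morning|
|storm  I sky storm|
|play voice        |

Derivation:
Line 1: ['house', 'progress'] (min_width=14, slack=4)
Line 2: ['display', 'morning', 'no'] (min_width=18, slack=0)
Line 3: ['algorithm', 'voice'] (min_width=15, slack=3)
Line 4: ['sky', 'it', 'deep'] (min_width=11, slack=7)
Line 5: ['network', 'low'] (min_width=11, slack=7)
Line 6: ['universe', 'morning'] (min_width=16, slack=2)
Line 7: ['storm', 'I', 'sky', 'storm'] (min_width=17, slack=1)
Line 8: ['play', 'voice'] (min_width=10, slack=8)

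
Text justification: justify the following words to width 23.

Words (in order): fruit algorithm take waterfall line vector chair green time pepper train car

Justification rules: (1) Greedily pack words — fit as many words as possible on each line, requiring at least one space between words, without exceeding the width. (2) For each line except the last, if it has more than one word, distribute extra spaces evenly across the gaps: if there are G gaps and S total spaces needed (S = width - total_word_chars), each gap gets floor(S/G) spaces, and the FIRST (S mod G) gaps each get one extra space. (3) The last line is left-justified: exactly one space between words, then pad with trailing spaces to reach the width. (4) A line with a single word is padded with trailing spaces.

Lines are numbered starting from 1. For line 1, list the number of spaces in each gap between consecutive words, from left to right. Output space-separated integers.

Line 1: ['fruit', 'algorithm', 'take'] (min_width=20, slack=3)
Line 2: ['waterfall', 'line', 'vector'] (min_width=21, slack=2)
Line 3: ['chair', 'green', 'time', 'pepper'] (min_width=23, slack=0)
Line 4: ['train', 'car'] (min_width=9, slack=14)

Answer: 3 2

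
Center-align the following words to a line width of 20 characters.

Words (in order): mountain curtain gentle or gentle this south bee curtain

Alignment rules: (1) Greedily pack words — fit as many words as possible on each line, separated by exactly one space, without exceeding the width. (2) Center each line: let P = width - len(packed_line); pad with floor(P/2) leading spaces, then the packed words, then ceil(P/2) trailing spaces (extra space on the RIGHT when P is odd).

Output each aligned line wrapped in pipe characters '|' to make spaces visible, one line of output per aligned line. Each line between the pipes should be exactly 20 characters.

Answer: |  mountain curtain  |
|  gentle or gentle  |
|   this south bee   |
|      curtain       |

Derivation:
Line 1: ['mountain', 'curtain'] (min_width=16, slack=4)
Line 2: ['gentle', 'or', 'gentle'] (min_width=16, slack=4)
Line 3: ['this', 'south', 'bee'] (min_width=14, slack=6)
Line 4: ['curtain'] (min_width=7, slack=13)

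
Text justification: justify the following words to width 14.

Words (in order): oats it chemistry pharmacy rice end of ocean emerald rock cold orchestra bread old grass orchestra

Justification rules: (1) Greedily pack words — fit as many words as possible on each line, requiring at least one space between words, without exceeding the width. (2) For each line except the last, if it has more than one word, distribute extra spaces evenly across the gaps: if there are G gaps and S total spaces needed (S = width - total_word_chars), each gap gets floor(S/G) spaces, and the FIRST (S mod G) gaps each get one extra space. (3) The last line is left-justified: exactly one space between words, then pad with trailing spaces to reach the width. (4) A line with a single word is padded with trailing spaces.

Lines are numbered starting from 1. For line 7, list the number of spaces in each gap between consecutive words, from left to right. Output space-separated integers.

Answer: 6

Derivation:
Line 1: ['oats', 'it'] (min_width=7, slack=7)
Line 2: ['chemistry'] (min_width=9, slack=5)
Line 3: ['pharmacy', 'rice'] (min_width=13, slack=1)
Line 4: ['end', 'of', 'ocean'] (min_width=12, slack=2)
Line 5: ['emerald', 'rock'] (min_width=12, slack=2)
Line 6: ['cold', 'orchestra'] (min_width=14, slack=0)
Line 7: ['bread', 'old'] (min_width=9, slack=5)
Line 8: ['grass'] (min_width=5, slack=9)
Line 9: ['orchestra'] (min_width=9, slack=5)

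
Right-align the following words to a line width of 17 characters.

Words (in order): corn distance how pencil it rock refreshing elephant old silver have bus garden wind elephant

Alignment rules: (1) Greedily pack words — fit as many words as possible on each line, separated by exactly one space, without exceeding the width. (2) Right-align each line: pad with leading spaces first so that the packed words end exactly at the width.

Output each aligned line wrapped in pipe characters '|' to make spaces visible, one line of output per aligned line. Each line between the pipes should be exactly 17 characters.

Line 1: ['corn', 'distance', 'how'] (min_width=17, slack=0)
Line 2: ['pencil', 'it', 'rock'] (min_width=14, slack=3)
Line 3: ['refreshing'] (min_width=10, slack=7)
Line 4: ['elephant', 'old'] (min_width=12, slack=5)
Line 5: ['silver', 'have', 'bus'] (min_width=15, slack=2)
Line 6: ['garden', 'wind'] (min_width=11, slack=6)
Line 7: ['elephant'] (min_width=8, slack=9)

Answer: |corn distance how|
|   pencil it rock|
|       refreshing|
|     elephant old|
|  silver have bus|
|      garden wind|
|         elephant|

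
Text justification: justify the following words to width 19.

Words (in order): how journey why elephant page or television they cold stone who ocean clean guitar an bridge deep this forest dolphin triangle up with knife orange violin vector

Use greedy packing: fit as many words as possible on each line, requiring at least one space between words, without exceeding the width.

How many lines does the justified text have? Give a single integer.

Line 1: ['how', 'journey', 'why'] (min_width=15, slack=4)
Line 2: ['elephant', 'page', 'or'] (min_width=16, slack=3)
Line 3: ['television', 'they'] (min_width=15, slack=4)
Line 4: ['cold', 'stone', 'who'] (min_width=14, slack=5)
Line 5: ['ocean', 'clean', 'guitar'] (min_width=18, slack=1)
Line 6: ['an', 'bridge', 'deep', 'this'] (min_width=19, slack=0)
Line 7: ['forest', 'dolphin'] (min_width=14, slack=5)
Line 8: ['triangle', 'up', 'with'] (min_width=16, slack=3)
Line 9: ['knife', 'orange', 'violin'] (min_width=19, slack=0)
Line 10: ['vector'] (min_width=6, slack=13)
Total lines: 10

Answer: 10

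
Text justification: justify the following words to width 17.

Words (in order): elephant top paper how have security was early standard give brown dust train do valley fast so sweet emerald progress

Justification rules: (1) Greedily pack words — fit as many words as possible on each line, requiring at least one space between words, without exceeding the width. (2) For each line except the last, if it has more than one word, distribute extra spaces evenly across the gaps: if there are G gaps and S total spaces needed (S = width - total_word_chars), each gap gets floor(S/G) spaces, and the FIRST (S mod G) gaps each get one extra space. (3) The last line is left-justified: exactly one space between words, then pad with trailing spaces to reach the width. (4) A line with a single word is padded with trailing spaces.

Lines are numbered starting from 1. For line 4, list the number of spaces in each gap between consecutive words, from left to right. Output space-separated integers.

Line 1: ['elephant', 'top'] (min_width=12, slack=5)
Line 2: ['paper', 'how', 'have'] (min_width=14, slack=3)
Line 3: ['security', 'was'] (min_width=12, slack=5)
Line 4: ['early', 'standard'] (min_width=14, slack=3)
Line 5: ['give', 'brown', 'dust'] (min_width=15, slack=2)
Line 6: ['train', 'do', 'valley'] (min_width=15, slack=2)
Line 7: ['fast', 'so', 'sweet'] (min_width=13, slack=4)
Line 8: ['emerald', 'progress'] (min_width=16, slack=1)

Answer: 4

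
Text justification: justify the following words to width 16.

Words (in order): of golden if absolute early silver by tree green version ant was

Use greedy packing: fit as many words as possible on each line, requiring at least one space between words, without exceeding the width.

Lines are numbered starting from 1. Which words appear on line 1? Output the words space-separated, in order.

Answer: of golden if

Derivation:
Line 1: ['of', 'golden', 'if'] (min_width=12, slack=4)
Line 2: ['absolute', 'early'] (min_width=14, slack=2)
Line 3: ['silver', 'by', 'tree'] (min_width=14, slack=2)
Line 4: ['green', 'version'] (min_width=13, slack=3)
Line 5: ['ant', 'was'] (min_width=7, slack=9)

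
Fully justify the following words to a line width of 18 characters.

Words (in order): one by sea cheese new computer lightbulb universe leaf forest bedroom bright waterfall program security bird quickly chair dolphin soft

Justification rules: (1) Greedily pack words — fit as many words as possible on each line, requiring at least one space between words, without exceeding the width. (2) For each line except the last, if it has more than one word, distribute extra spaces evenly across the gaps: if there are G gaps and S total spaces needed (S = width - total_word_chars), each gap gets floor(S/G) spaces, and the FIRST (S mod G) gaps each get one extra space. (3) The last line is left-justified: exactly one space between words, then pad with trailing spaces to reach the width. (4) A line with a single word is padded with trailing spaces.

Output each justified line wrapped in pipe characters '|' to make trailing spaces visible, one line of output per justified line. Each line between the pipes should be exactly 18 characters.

Line 1: ['one', 'by', 'sea', 'cheese'] (min_width=17, slack=1)
Line 2: ['new', 'computer'] (min_width=12, slack=6)
Line 3: ['lightbulb', 'universe'] (min_width=18, slack=0)
Line 4: ['leaf', 'forest'] (min_width=11, slack=7)
Line 5: ['bedroom', 'bright'] (min_width=14, slack=4)
Line 6: ['waterfall', 'program'] (min_width=17, slack=1)
Line 7: ['security', 'bird'] (min_width=13, slack=5)
Line 8: ['quickly', 'chair'] (min_width=13, slack=5)
Line 9: ['dolphin', 'soft'] (min_width=12, slack=6)

Answer: |one  by sea cheese|
|new       computer|
|lightbulb universe|
|leaf        forest|
|bedroom     bright|
|waterfall  program|
|security      bird|
|quickly      chair|
|dolphin soft      |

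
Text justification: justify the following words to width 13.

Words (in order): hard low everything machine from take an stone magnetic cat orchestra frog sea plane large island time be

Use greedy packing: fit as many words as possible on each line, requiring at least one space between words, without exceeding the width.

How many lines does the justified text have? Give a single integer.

Line 1: ['hard', 'low'] (min_width=8, slack=5)
Line 2: ['everything'] (min_width=10, slack=3)
Line 3: ['machine', 'from'] (min_width=12, slack=1)
Line 4: ['take', 'an', 'stone'] (min_width=13, slack=0)
Line 5: ['magnetic', 'cat'] (min_width=12, slack=1)
Line 6: ['orchestra'] (min_width=9, slack=4)
Line 7: ['frog', 'sea'] (min_width=8, slack=5)
Line 8: ['plane', 'large'] (min_width=11, slack=2)
Line 9: ['island', 'time'] (min_width=11, slack=2)
Line 10: ['be'] (min_width=2, slack=11)
Total lines: 10

Answer: 10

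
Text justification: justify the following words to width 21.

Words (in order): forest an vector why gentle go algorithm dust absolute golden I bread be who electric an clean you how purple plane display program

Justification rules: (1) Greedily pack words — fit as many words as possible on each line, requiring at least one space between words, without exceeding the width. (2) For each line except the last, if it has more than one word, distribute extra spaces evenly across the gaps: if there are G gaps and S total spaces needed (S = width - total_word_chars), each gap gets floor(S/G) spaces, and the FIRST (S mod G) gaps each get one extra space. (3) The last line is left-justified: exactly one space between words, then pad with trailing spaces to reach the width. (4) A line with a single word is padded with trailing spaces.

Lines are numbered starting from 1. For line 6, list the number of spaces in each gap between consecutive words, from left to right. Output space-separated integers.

Answer: 4 3

Derivation:
Line 1: ['forest', 'an', 'vector', 'why'] (min_width=20, slack=1)
Line 2: ['gentle', 'go', 'algorithm'] (min_width=19, slack=2)
Line 3: ['dust', 'absolute', 'golden'] (min_width=20, slack=1)
Line 4: ['I', 'bread', 'be', 'who'] (min_width=14, slack=7)
Line 5: ['electric', 'an', 'clean', 'you'] (min_width=21, slack=0)
Line 6: ['how', 'purple', 'plane'] (min_width=16, slack=5)
Line 7: ['display', 'program'] (min_width=15, slack=6)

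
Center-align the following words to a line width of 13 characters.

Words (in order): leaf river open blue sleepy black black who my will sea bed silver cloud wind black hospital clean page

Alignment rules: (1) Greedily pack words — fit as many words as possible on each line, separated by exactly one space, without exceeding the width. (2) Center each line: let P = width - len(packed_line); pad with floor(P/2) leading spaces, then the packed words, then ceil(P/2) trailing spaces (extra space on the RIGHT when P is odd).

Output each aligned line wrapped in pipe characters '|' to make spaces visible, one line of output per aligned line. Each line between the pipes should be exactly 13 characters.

Answer: | leaf river  |
|  open blue  |
|sleepy black |
|black who my |
|will sea bed |
|silver cloud |
| wind black  |
|  hospital   |
| clean page  |

Derivation:
Line 1: ['leaf', 'river'] (min_width=10, slack=3)
Line 2: ['open', 'blue'] (min_width=9, slack=4)
Line 3: ['sleepy', 'black'] (min_width=12, slack=1)
Line 4: ['black', 'who', 'my'] (min_width=12, slack=1)
Line 5: ['will', 'sea', 'bed'] (min_width=12, slack=1)
Line 6: ['silver', 'cloud'] (min_width=12, slack=1)
Line 7: ['wind', 'black'] (min_width=10, slack=3)
Line 8: ['hospital'] (min_width=8, slack=5)
Line 9: ['clean', 'page'] (min_width=10, slack=3)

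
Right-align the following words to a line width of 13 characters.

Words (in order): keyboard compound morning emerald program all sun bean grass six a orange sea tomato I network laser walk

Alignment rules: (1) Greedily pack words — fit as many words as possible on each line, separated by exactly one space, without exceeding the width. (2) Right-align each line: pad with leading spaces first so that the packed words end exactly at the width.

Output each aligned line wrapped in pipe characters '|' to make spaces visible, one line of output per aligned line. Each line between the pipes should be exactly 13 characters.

Line 1: ['keyboard'] (min_width=8, slack=5)
Line 2: ['compound'] (min_width=8, slack=5)
Line 3: ['morning'] (min_width=7, slack=6)
Line 4: ['emerald'] (min_width=7, slack=6)
Line 5: ['program', 'all'] (min_width=11, slack=2)
Line 6: ['sun', 'bean'] (min_width=8, slack=5)
Line 7: ['grass', 'six', 'a'] (min_width=11, slack=2)
Line 8: ['orange', 'sea'] (min_width=10, slack=3)
Line 9: ['tomato', 'I'] (min_width=8, slack=5)
Line 10: ['network', 'laser'] (min_width=13, slack=0)
Line 11: ['walk'] (min_width=4, slack=9)

Answer: |     keyboard|
|     compound|
|      morning|
|      emerald|
|  program all|
|     sun bean|
|  grass six a|
|   orange sea|
|     tomato I|
|network laser|
|         walk|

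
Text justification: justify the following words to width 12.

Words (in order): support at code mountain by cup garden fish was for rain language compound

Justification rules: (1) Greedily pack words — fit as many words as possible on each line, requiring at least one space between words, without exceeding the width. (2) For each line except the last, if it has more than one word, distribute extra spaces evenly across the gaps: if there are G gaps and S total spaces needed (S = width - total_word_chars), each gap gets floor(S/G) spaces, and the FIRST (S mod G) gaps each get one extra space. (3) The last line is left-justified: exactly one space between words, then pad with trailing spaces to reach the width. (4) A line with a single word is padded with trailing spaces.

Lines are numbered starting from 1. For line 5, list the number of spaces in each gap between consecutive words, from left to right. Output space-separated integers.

Line 1: ['support', 'at'] (min_width=10, slack=2)
Line 2: ['code'] (min_width=4, slack=8)
Line 3: ['mountain', 'by'] (min_width=11, slack=1)
Line 4: ['cup', 'garden'] (min_width=10, slack=2)
Line 5: ['fish', 'was', 'for'] (min_width=12, slack=0)
Line 6: ['rain'] (min_width=4, slack=8)
Line 7: ['language'] (min_width=8, slack=4)
Line 8: ['compound'] (min_width=8, slack=4)

Answer: 1 1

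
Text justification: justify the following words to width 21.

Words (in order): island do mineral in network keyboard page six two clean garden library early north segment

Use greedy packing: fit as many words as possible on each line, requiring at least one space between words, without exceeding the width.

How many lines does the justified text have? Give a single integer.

Answer: 5

Derivation:
Line 1: ['island', 'do', 'mineral', 'in'] (min_width=20, slack=1)
Line 2: ['network', 'keyboard', 'page'] (min_width=21, slack=0)
Line 3: ['six', 'two', 'clean', 'garden'] (min_width=20, slack=1)
Line 4: ['library', 'early', 'north'] (min_width=19, slack=2)
Line 5: ['segment'] (min_width=7, slack=14)
Total lines: 5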